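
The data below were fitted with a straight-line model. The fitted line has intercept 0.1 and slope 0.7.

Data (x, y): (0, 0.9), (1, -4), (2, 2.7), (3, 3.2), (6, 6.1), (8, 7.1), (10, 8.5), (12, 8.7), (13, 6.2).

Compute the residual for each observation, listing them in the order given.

0.8, -4.8, 1.2, 1, 1.8, 1.4, 1.4, 0.2, -3

x=0: ŷ = 0.1 + 0.7·0 = 0.1; e = 0.9 − 0.1 = 0.8
x=1: ŷ = 0.1 + 0.7·1 = 0.8; e = -4 − 0.8 = -4.8
x=2: ŷ = 0.1 + 0.7·2 = 1.5; e = 2.7 − 1.5 = 1.2
x=3: ŷ = 0.1 + 0.7·3 = 2.2; e = 3.2 − 2.2 = 1
x=6: ŷ = 0.1 + 0.7·6 = 4.3; e = 6.1 − 4.3 = 1.8
x=8: ŷ = 0.1 + 0.7·8 = 5.7; e = 7.1 − 5.7 = 1.4
x=10: ŷ = 0.1 + 0.7·10 = 7.1; e = 8.5 − 7.1 = 1.4
x=12: ŷ = 0.1 + 0.7·12 = 8.5; e = 8.7 − 8.5 = 0.2
x=13: ŷ = 0.1 + 0.7·13 = 9.2; e = 6.2 − 9.2 = -3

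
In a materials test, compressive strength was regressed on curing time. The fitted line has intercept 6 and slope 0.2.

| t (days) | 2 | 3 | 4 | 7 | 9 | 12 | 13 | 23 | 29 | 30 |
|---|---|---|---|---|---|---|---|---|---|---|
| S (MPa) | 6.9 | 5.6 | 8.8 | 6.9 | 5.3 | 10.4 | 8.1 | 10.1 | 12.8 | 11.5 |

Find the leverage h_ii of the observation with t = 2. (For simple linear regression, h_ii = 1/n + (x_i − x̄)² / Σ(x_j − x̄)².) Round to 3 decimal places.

h = 0.225

t̄ = (2 + 3 + 4 + 7 + 9 + 12 + 13 + 23 + 29 + 30)/10 = 13.2
Σ(t − t̄)² = 125.44 + 104.04 + 84.64 + 38.44 + 17.64 + 1.44 + 0.04 + 96.04 + 249.64 + 282.24 = 999.6
h = 1/10 + (-11.2)²/999.6 = 0.1 + 0.12549 = 0.225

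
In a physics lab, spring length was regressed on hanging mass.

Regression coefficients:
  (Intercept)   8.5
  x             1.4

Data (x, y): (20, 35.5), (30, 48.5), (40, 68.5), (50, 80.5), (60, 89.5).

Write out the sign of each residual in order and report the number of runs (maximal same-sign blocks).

x=20: ŷ = 8.5 + 1.4·20 = 36.5; e = 35.5 − 36.5 = -1
x=30: ŷ = 8.5 + 1.4·30 = 50.5; e = 48.5 − 50.5 = -2
x=40: ŷ = 8.5 + 1.4·40 = 64.5; e = 68.5 − 64.5 = 4
x=50: ŷ = 8.5 + 1.4·50 = 78.5; e = 80.5 − 78.5 = 2
x=60: ŷ = 8.5 + 1.4·60 = 92.5; e = 89.5 − 92.5 = -3
Signs: − − + + −
Runs: −×2, +×2, −×1 → 3

3 runs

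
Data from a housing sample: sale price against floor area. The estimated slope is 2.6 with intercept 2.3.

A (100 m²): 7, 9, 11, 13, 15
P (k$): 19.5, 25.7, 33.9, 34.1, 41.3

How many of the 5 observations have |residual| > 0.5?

3

A=7: ŷ = 2.3 + 2.6·7 = 20.5; r = 19.5 − 20.5 = -1
A=9: ŷ = 2.3 + 2.6·9 = 25.7; r = 25.7 − 25.7 = 0
A=11: ŷ = 2.3 + 2.6·11 = 30.9; r = 33.9 − 30.9 = 3
A=13: ŷ = 2.3 + 2.6·13 = 36.1; r = 34.1 − 36.1 = -2
A=15: ŷ = 2.3 + 2.6·15 = 41.3; r = 41.3 − 41.3 = 0
|r| > 0.5: A=7 (|r|=1), A=11 (|r|=3), A=13 (|r|=2) → 3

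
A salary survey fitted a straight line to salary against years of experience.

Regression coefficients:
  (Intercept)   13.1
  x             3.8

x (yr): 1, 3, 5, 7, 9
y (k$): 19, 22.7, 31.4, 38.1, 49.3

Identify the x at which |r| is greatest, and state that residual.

x = 1, r = 2.1

x=1: ŷ = 13.1 + 3.8·1 = 16.9; r = 19 − 16.9 = 2.1
x=3: ŷ = 13.1 + 3.8·3 = 24.5; r = 22.7 − 24.5 = -1.8
x=5: ŷ = 13.1 + 3.8·5 = 32.1; r = 31.4 − 32.1 = -0.7
x=7: ŷ = 13.1 + 3.8·7 = 39.7; r = 38.1 − 39.7 = -1.6
x=9: ŷ = 13.1 + 3.8·9 = 47.3; r = 49.3 − 47.3 = 2
Largest |r| is 2.1 at x = 1, residual 2.1.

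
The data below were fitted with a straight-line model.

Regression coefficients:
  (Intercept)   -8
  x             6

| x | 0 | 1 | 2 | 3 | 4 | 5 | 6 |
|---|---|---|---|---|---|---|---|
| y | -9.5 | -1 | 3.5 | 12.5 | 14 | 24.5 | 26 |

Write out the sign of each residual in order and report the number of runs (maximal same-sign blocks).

x=0: ŷ = -8 + 6·0 = -8; e = -9.5 − (-8) = -1.5
x=1: ŷ = -8 + 6·1 = -2; e = -1 − (-2) = 1
x=2: ŷ = -8 + 6·2 = 4; e = 3.5 − 4 = -0.5
x=3: ŷ = -8 + 6·3 = 10; e = 12.5 − 10 = 2.5
x=4: ŷ = -8 + 6·4 = 16; e = 14 − 16 = -2
x=5: ŷ = -8 + 6·5 = 22; e = 24.5 − 22 = 2.5
x=6: ŷ = -8 + 6·6 = 28; e = 26 − 28 = -2
Signs: − + − + − + −
Runs: −×1, +×1, −×1, +×1, −×1, +×1, −×1 → 7

7 runs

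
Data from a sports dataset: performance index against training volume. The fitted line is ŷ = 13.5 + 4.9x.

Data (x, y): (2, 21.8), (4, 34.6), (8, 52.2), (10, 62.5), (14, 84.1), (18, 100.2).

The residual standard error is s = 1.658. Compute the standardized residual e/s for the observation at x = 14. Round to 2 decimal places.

ŷ = 13.5 + 4.9·14 = 82.1
e = 84.1 − 82.1 = 2
e/s = 2 / 1.658 = 1.21

1.21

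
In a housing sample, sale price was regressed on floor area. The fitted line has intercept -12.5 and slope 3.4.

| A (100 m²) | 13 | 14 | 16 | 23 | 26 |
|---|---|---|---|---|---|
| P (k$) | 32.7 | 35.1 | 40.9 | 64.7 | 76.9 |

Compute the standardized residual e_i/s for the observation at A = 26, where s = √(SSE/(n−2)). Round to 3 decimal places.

0.866

A=13: ŷ = -12.5 + 3.4·13 = 31.7; e = 32.7 − 31.7 = 1
A=14: ŷ = -12.5 + 3.4·14 = 35.1; e = 35.1 − 35.1 = 0
A=16: ŷ = -12.5 + 3.4·16 = 41.9; e = 40.9 − 41.9 = -1
A=23: ŷ = -12.5 + 3.4·23 = 65.7; e = 64.7 − 65.7 = -1
A=26: ŷ = -12.5 + 3.4·26 = 75.9; e = 76.9 − 75.9 = 1
SSE = 1 + 0 + 1 + 1 + 1 = 4
s = √(4/3) = 1.1547
e/s = 1 / 1.1547 = 0.866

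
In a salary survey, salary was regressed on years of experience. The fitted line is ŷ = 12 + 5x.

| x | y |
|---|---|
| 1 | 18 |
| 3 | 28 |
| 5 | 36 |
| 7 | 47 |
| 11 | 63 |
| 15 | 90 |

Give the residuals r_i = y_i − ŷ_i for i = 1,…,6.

x=1: ŷ = 12 + 5·1 = 17; r = 18 − 17 = 1
x=3: ŷ = 12 + 5·3 = 27; r = 28 − 27 = 1
x=5: ŷ = 12 + 5·5 = 37; r = 36 − 37 = -1
x=7: ŷ = 12 + 5·7 = 47; r = 47 − 47 = 0
x=11: ŷ = 12 + 5·11 = 67; r = 63 − 67 = -4
x=15: ŷ = 12 + 5·15 = 87; r = 90 − 87 = 3

1, 1, -1, 0, -4, 3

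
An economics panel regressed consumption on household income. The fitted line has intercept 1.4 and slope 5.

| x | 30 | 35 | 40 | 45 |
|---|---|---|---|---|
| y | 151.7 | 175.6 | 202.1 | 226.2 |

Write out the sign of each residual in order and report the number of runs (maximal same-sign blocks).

x=30: ŷ = 1.4 + 5·30 = 151.4; e = 151.7 − 151.4 = 0.3
x=35: ŷ = 1.4 + 5·35 = 176.4; e = 175.6 − 176.4 = -0.8
x=40: ŷ = 1.4 + 5·40 = 201.4; e = 202.1 − 201.4 = 0.7
x=45: ŷ = 1.4 + 5·45 = 226.4; e = 226.2 − 226.4 = -0.2
Signs: + − + −
Runs: +×1, −×1, +×1, −×1 → 4

4 runs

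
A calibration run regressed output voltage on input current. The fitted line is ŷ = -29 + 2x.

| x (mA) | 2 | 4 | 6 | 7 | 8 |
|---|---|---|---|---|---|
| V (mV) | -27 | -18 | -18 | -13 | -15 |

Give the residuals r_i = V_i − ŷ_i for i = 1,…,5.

x=2: ŷ = -29 + 2·2 = -25; r = -27 − (-25) = -2
x=4: ŷ = -29 + 2·4 = -21; r = -18 − (-21) = 3
x=6: ŷ = -29 + 2·6 = -17; r = -18 − (-17) = -1
x=7: ŷ = -29 + 2·7 = -15; r = -13 − (-15) = 2
x=8: ŷ = -29 + 2·8 = -13; r = -15 − (-13) = -2

-2, 3, -1, 2, -2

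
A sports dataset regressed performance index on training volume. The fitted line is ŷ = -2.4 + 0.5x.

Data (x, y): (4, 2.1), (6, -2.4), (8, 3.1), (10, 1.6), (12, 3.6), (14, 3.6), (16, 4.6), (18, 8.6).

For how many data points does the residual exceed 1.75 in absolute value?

x=4: ŷ = -2.4 + 0.5·4 = -0.4; e = 2.1 − (-0.4) = 2.5
x=6: ŷ = -2.4 + 0.5·6 = 0.6; e = -2.4 − 0.6 = -3
x=8: ŷ = -2.4 + 0.5·8 = 1.6; e = 3.1 − 1.6 = 1.5
x=10: ŷ = -2.4 + 0.5·10 = 2.6; e = 1.6 − 2.6 = -1
x=12: ŷ = -2.4 + 0.5·12 = 3.6; e = 3.6 − 3.6 = 0
x=14: ŷ = -2.4 + 0.5·14 = 4.6; e = 3.6 − 4.6 = -1
x=16: ŷ = -2.4 + 0.5·16 = 5.6; e = 4.6 − 5.6 = -1
x=18: ŷ = -2.4 + 0.5·18 = 6.6; e = 8.6 − 6.6 = 2
|e| > 1.75: x=4 (|e|=2.5), x=6 (|e|=3), x=18 (|e|=2) → 3

3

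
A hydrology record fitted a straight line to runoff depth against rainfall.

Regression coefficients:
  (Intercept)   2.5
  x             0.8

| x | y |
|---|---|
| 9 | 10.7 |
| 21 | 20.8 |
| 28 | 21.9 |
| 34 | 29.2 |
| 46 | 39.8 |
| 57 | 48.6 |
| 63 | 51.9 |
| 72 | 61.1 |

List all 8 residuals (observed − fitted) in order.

1, 1.5, -3, -0.5, 0.5, 0.5, -1, 1

x=9: ŷ = 2.5 + 0.8·9 = 9.7; r = 10.7 − 9.7 = 1
x=21: ŷ = 2.5 + 0.8·21 = 19.3; r = 20.8 − 19.3 = 1.5
x=28: ŷ = 2.5 + 0.8·28 = 24.9; r = 21.9 − 24.9 = -3
x=34: ŷ = 2.5 + 0.8·34 = 29.7; r = 29.2 − 29.7 = -0.5
x=46: ŷ = 2.5 + 0.8·46 = 39.3; r = 39.8 − 39.3 = 0.5
x=57: ŷ = 2.5 + 0.8·57 = 48.1; r = 48.6 − 48.1 = 0.5
x=63: ŷ = 2.5 + 0.8·63 = 52.9; r = 51.9 − 52.9 = -1
x=72: ŷ = 2.5 + 0.8·72 = 60.1; r = 61.1 − 60.1 = 1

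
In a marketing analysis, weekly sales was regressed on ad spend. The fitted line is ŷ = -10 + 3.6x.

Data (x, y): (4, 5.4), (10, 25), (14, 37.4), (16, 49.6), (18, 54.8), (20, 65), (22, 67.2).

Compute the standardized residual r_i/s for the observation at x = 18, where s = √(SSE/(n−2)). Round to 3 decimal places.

0.000

x=4: ŷ = -10 + 3.6·4 = 4.4; r = 5.4 − 4.4 = 1
x=10: ŷ = -10 + 3.6·10 = 26; r = 25 − 26 = -1
x=14: ŷ = -10 + 3.6·14 = 40.4; r = 37.4 − 40.4 = -3
x=16: ŷ = -10 + 3.6·16 = 47.6; r = 49.6 − 47.6 = 2
x=18: ŷ = -10 + 3.6·18 = 54.8; r = 54.8 − 54.8 = 0
x=20: ŷ = -10 + 3.6·20 = 62; r = 65 − 62 = 3
x=22: ŷ = -10 + 3.6·22 = 69.2; r = 67.2 − 69.2 = -2
SSE = 1 + 1 + 9 + 4 + 0 + 9 + 4 = 28
s = √(28/5) = 2.36643
r/s = 0 / 2.36643 = 0.000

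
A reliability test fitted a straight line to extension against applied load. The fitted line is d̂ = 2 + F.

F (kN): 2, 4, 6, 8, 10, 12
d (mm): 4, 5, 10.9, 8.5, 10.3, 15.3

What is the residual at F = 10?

e = -1.7

d̂ = 2 + 10 = 12
e = 10.3 − 12 = -1.7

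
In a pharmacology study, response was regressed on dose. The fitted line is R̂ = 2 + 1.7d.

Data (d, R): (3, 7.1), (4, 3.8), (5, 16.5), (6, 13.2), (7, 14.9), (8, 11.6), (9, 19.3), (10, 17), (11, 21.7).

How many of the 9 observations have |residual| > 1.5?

d=3: R̂ = 2 + 1.7·3 = 7.1; e = 7.1 − 7.1 = 0
d=4: R̂ = 2 + 1.7·4 = 8.8; e = 3.8 − 8.8 = -5
d=5: R̂ = 2 + 1.7·5 = 10.5; e = 16.5 − 10.5 = 6
d=6: R̂ = 2 + 1.7·6 = 12.2; e = 13.2 − 12.2 = 1
d=7: R̂ = 2 + 1.7·7 = 13.9; e = 14.9 − 13.9 = 1
d=8: R̂ = 2 + 1.7·8 = 15.6; e = 11.6 − 15.6 = -4
d=9: R̂ = 2 + 1.7·9 = 17.3; e = 19.3 − 17.3 = 2
d=10: R̂ = 2 + 1.7·10 = 19; e = 17 − 19 = -2
d=11: R̂ = 2 + 1.7·11 = 20.7; e = 21.7 − 20.7 = 1
|e| > 1.5: d=4 (|e|=5), d=5 (|e|=6), d=8 (|e|=4), d=9 (|e|=2), d=10 (|e|=2) → 5

5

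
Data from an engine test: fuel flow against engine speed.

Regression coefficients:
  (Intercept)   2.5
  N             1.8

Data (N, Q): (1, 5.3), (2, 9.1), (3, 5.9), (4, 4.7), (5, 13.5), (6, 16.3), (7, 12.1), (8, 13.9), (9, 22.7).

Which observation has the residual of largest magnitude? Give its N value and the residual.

N = 4, e = -5

N=1: ŷ = 2.5 + 1.8·1 = 4.3; e = 5.3 − 4.3 = 1
N=2: ŷ = 2.5 + 1.8·2 = 6.1; e = 9.1 − 6.1 = 3
N=3: ŷ = 2.5 + 1.8·3 = 7.9; e = 5.9 − 7.9 = -2
N=4: ŷ = 2.5 + 1.8·4 = 9.7; e = 4.7 − 9.7 = -5
N=5: ŷ = 2.5 + 1.8·5 = 11.5; e = 13.5 − 11.5 = 2
N=6: ŷ = 2.5 + 1.8·6 = 13.3; e = 16.3 − 13.3 = 3
N=7: ŷ = 2.5 + 1.8·7 = 15.1; e = 12.1 − 15.1 = -3
N=8: ŷ = 2.5 + 1.8·8 = 16.9; e = 13.9 − 16.9 = -3
N=9: ŷ = 2.5 + 1.8·9 = 18.7; e = 22.7 − 18.7 = 4
Largest |e| is 5 at N = 4, residual -5.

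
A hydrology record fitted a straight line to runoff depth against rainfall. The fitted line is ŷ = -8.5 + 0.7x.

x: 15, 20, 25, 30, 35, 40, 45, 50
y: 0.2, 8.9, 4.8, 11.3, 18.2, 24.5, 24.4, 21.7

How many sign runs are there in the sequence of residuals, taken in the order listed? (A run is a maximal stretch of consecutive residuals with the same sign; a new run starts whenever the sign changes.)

5 runs

x=15: ŷ = -8.5 + 0.7·15 = 2; r = 0.2 − 2 = -1.8
x=20: ŷ = -8.5 + 0.7·20 = 5.5; r = 8.9 − 5.5 = 3.4
x=25: ŷ = -8.5 + 0.7·25 = 9; r = 4.8 − 9 = -4.2
x=30: ŷ = -8.5 + 0.7·30 = 12.5; r = 11.3 − 12.5 = -1.2
x=35: ŷ = -8.5 + 0.7·35 = 16; r = 18.2 − 16 = 2.2
x=40: ŷ = -8.5 + 0.7·40 = 19.5; r = 24.5 − 19.5 = 5
x=45: ŷ = -8.5 + 0.7·45 = 23; r = 24.4 − 23 = 1.4
x=50: ŷ = -8.5 + 0.7·50 = 26.5; r = 21.7 − 26.5 = -4.8
Signs: − + − − + + + −
Runs: −×1, +×1, −×2, +×3, −×1 → 5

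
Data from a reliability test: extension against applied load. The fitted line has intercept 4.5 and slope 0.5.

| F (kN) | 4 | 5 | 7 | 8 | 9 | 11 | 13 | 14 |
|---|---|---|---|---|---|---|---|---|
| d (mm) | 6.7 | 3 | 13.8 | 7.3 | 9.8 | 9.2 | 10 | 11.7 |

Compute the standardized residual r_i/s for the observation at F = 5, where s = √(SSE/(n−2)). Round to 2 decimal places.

-1.34

F=4: ŷ = 4.5 + 0.5·4 = 6.5; r = 6.7 − 6.5 = 0.2
F=5: ŷ = 4.5 + 0.5·5 = 7; r = 3 − 7 = -4
F=7: ŷ = 4.5 + 0.5·7 = 8; r = 13.8 − 8 = 5.8
F=8: ŷ = 4.5 + 0.5·8 = 8.5; r = 7.3 − 8.5 = -1.2
F=9: ŷ = 4.5 + 0.5·9 = 9; r = 9.8 − 9 = 0.8
F=11: ŷ = 4.5 + 0.5·11 = 10; r = 9.2 − 10 = -0.8
F=13: ŷ = 4.5 + 0.5·13 = 11; r = 10 − 11 = -1
F=14: ŷ = 4.5 + 0.5·14 = 11.5; r = 11.7 − 11.5 = 0.2
SSE = 0.04 + 16 + 33.64 + 1.44 + 0.64 + 0.64 + 1 + 0.04 = 53.44
s = √(53.44/6) = 2.9844
r/s = -4 / 2.9844 = -1.34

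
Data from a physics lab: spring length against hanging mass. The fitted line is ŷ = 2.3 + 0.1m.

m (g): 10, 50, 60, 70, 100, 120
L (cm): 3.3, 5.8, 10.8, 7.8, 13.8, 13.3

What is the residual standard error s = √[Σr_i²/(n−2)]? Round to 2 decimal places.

s = 1.87

m=10: ŷ = 2.3 + 0.1·10 = 3.3; r = 3.3 − 3.3 = 0
m=50: ŷ = 2.3 + 0.1·50 = 7.3; r = 5.8 − 7.3 = -1.5
m=60: ŷ = 2.3 + 0.1·60 = 8.3; r = 10.8 − 8.3 = 2.5
m=70: ŷ = 2.3 + 0.1·70 = 9.3; r = 7.8 − 9.3 = -1.5
m=100: ŷ = 2.3 + 0.1·100 = 12.3; r = 13.8 − 12.3 = 1.5
m=120: ŷ = 2.3 + 0.1·120 = 14.3; r = 13.3 − 14.3 = -1
SSE = 0 + 2.25 + 6.25 + 2.25 + 2.25 + 1 = 14
s = √(14/4) = √3.5 ≈ 1.87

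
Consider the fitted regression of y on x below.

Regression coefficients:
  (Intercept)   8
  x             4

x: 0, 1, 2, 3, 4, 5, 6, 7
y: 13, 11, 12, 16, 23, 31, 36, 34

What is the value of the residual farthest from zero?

x=0: ŷ = 8 + 4·0 = 8; e = 13 − 8 = 5
x=1: ŷ = 8 + 4·1 = 12; e = 11 − 12 = -1
x=2: ŷ = 8 + 4·2 = 16; e = 12 − 16 = -4
x=3: ŷ = 8 + 4·3 = 20; e = 16 − 20 = -4
x=4: ŷ = 8 + 4·4 = 24; e = 23 − 24 = -1
x=5: ŷ = 8 + 4·5 = 28; e = 31 − 28 = 3
x=6: ŷ = 8 + 4·6 = 32; e = 36 − 32 = 4
x=7: ŷ = 8 + 4·7 = 36; e = 34 − 36 = -2
Largest |e| is 5 at x = 0, residual 5.

e = 5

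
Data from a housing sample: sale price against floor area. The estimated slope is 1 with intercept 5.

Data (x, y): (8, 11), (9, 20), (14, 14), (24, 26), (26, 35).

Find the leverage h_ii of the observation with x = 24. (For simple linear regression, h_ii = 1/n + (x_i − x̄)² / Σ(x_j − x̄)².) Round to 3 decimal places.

x̄ = (8 + 9 + 14 + 24 + 26)/5 = 16.2
Σ(x − x̄)² = 67.24 + 51.84 + 4.84 + 60.84 + 96.04 = 280.8
h = 1/5 + (7.8)²/280.8 = 0.2 + 0.216667 = 0.417

h = 0.417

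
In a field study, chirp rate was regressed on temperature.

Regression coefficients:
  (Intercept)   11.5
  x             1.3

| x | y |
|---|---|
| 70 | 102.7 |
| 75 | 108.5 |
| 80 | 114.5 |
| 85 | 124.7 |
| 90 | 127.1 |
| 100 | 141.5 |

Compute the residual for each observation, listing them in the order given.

0.2, -0.5, -1, 2.7, -1.4, 0

x=70: ŷ = 11.5 + 1.3·70 = 102.5; e = 102.7 − 102.5 = 0.2
x=75: ŷ = 11.5 + 1.3·75 = 109; e = 108.5 − 109 = -0.5
x=80: ŷ = 11.5 + 1.3·80 = 115.5; e = 114.5 − 115.5 = -1
x=85: ŷ = 11.5 + 1.3·85 = 122; e = 124.7 − 122 = 2.7
x=90: ŷ = 11.5 + 1.3·90 = 128.5; e = 127.1 − 128.5 = -1.4
x=100: ŷ = 11.5 + 1.3·100 = 141.5; e = 141.5 − 141.5 = 0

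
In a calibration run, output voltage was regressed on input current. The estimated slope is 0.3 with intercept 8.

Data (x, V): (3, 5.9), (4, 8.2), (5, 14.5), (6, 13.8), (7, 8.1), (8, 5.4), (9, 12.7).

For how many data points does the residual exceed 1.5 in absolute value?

6

x=3: V̂ = 8 + 0.3·3 = 8.9; e = 5.9 − 8.9 = -3
x=4: V̂ = 8 + 0.3·4 = 9.2; e = 8.2 − 9.2 = -1
x=5: V̂ = 8 + 0.3·5 = 9.5; e = 14.5 − 9.5 = 5
x=6: V̂ = 8 + 0.3·6 = 9.8; e = 13.8 − 9.8 = 4
x=7: V̂ = 8 + 0.3·7 = 10.1; e = 8.1 − 10.1 = -2
x=8: V̂ = 8 + 0.3·8 = 10.4; e = 5.4 − 10.4 = -5
x=9: V̂ = 8 + 0.3·9 = 10.7; e = 12.7 − 10.7 = 2
|e| > 1.5: x=3 (|e|=3), x=5 (|e|=5), x=6 (|e|=4), x=7 (|e|=2), x=8 (|e|=5), x=9 (|e|=2) → 6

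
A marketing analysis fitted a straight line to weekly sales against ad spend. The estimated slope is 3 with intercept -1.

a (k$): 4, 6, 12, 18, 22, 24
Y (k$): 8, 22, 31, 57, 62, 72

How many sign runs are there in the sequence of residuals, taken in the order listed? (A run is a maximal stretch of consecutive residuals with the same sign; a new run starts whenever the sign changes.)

6 runs

a=4: Ŷ = -1 + 3·4 = 11; e = 8 − 11 = -3
a=6: Ŷ = -1 + 3·6 = 17; e = 22 − 17 = 5
a=12: Ŷ = -1 + 3·12 = 35; e = 31 − 35 = -4
a=18: Ŷ = -1 + 3·18 = 53; e = 57 − 53 = 4
a=22: Ŷ = -1 + 3·22 = 65; e = 62 − 65 = -3
a=24: Ŷ = -1 + 3·24 = 71; e = 72 − 71 = 1
Signs: − + − + − +
Runs: −×1, +×1, −×1, +×1, −×1, +×1 → 6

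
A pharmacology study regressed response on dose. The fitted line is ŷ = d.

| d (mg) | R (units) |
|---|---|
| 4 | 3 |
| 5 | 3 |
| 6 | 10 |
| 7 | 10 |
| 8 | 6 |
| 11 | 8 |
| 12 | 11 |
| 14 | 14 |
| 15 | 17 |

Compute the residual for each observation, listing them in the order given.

-1, -2, 4, 3, -2, -3, -1, 0, 2

d=4: ŷ = 4 = 4; e = 3 − 4 = -1
d=5: ŷ = 5 = 5; e = 3 − 5 = -2
d=6: ŷ = 6 = 6; e = 10 − 6 = 4
d=7: ŷ = 7 = 7; e = 10 − 7 = 3
d=8: ŷ = 8 = 8; e = 6 − 8 = -2
d=11: ŷ = 11 = 11; e = 8 − 11 = -3
d=12: ŷ = 12 = 12; e = 11 − 12 = -1
d=14: ŷ = 14 = 14; e = 14 − 14 = 0
d=15: ŷ = 15 = 15; e = 17 − 15 = 2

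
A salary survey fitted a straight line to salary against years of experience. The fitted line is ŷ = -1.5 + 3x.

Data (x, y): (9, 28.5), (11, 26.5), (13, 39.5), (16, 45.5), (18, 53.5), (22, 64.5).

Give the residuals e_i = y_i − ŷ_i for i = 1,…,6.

3, -5, 2, -1, 1, 0

x=9: ŷ = -1.5 + 3·9 = 25.5; e = 28.5 − 25.5 = 3
x=11: ŷ = -1.5 + 3·11 = 31.5; e = 26.5 − 31.5 = -5
x=13: ŷ = -1.5 + 3·13 = 37.5; e = 39.5 − 37.5 = 2
x=16: ŷ = -1.5 + 3·16 = 46.5; e = 45.5 − 46.5 = -1
x=18: ŷ = -1.5 + 3·18 = 52.5; e = 53.5 − 52.5 = 1
x=22: ŷ = -1.5 + 3·22 = 64.5; e = 64.5 − 64.5 = 0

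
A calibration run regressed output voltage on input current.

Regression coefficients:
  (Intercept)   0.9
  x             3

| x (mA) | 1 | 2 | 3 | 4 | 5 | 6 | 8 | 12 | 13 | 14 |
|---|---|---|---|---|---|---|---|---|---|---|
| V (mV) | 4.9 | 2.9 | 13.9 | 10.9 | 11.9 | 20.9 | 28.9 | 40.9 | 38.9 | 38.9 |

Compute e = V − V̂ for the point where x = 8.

V̂ = 0.9 + 3·8 = 24.9
e = 28.9 − 24.9 = 4

e = 4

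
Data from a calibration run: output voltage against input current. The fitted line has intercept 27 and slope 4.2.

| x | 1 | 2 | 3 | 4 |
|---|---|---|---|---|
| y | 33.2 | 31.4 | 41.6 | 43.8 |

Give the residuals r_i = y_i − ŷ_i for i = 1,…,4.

2, -4, 2, 0

x=1: ŷ = 27 + 4.2·1 = 31.2; r = 33.2 − 31.2 = 2
x=2: ŷ = 27 + 4.2·2 = 35.4; r = 31.4 − 35.4 = -4
x=3: ŷ = 27 + 4.2·3 = 39.6; r = 41.6 − 39.6 = 2
x=4: ŷ = 27 + 4.2·4 = 43.8; r = 43.8 − 43.8 = 0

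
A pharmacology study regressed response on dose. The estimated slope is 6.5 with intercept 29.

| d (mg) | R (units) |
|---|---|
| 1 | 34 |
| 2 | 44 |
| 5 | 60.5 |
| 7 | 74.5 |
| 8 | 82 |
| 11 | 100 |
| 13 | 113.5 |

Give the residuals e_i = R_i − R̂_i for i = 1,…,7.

d=1: R̂ = 29 + 6.5·1 = 35.5; e = 34 − 35.5 = -1.5
d=2: R̂ = 29 + 6.5·2 = 42; e = 44 − 42 = 2
d=5: R̂ = 29 + 6.5·5 = 61.5; e = 60.5 − 61.5 = -1
d=7: R̂ = 29 + 6.5·7 = 74.5; e = 74.5 − 74.5 = 0
d=8: R̂ = 29 + 6.5·8 = 81; e = 82 − 81 = 1
d=11: R̂ = 29 + 6.5·11 = 100.5; e = 100 − 100.5 = -0.5
d=13: R̂ = 29 + 6.5·13 = 113.5; e = 113.5 − 113.5 = 0

-1.5, 2, -1, 0, 1, -0.5, 0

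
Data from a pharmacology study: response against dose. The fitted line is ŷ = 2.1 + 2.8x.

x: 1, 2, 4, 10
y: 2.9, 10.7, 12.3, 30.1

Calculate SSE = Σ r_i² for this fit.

SSE = 14

x=1: ŷ = 2.1 + 2.8·1 = 4.9; r = 2.9 − 4.9 = -2
x=2: ŷ = 2.1 + 2.8·2 = 7.7; r = 10.7 − 7.7 = 3
x=4: ŷ = 2.1 + 2.8·4 = 13.3; r = 12.3 − 13.3 = -1
x=10: ŷ = 2.1 + 2.8·10 = 30.1; r = 30.1 − 30.1 = 0
SSE = 4 + 9 + 1 + 0 = 14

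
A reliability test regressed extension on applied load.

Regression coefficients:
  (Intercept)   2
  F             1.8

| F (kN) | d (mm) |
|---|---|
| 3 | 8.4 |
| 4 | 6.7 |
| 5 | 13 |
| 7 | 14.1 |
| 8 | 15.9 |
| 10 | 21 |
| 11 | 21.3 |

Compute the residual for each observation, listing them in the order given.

F=3: d̂ = 2 + 1.8·3 = 7.4; e = 8.4 − 7.4 = 1
F=4: d̂ = 2 + 1.8·4 = 9.2; e = 6.7 − 9.2 = -2.5
F=5: d̂ = 2 + 1.8·5 = 11; e = 13 − 11 = 2
F=7: d̂ = 2 + 1.8·7 = 14.6; e = 14.1 − 14.6 = -0.5
F=8: d̂ = 2 + 1.8·8 = 16.4; e = 15.9 − 16.4 = -0.5
F=10: d̂ = 2 + 1.8·10 = 20; e = 21 − 20 = 1
F=11: d̂ = 2 + 1.8·11 = 21.8; e = 21.3 − 21.8 = -0.5

1, -2.5, 2, -0.5, -0.5, 1, -0.5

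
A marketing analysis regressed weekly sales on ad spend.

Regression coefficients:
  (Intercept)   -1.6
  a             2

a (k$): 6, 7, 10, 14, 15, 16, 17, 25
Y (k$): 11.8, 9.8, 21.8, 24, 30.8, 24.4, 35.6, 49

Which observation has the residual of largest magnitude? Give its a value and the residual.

a=6: Ŷ = -1.6 + 2·6 = 10.4; e = 11.8 − 10.4 = 1.4
a=7: Ŷ = -1.6 + 2·7 = 12.4; e = 9.8 − 12.4 = -2.6
a=10: Ŷ = -1.6 + 2·10 = 18.4; e = 21.8 − 18.4 = 3.4
a=14: Ŷ = -1.6 + 2·14 = 26.4; e = 24 − 26.4 = -2.4
a=15: Ŷ = -1.6 + 2·15 = 28.4; e = 30.8 − 28.4 = 2.4
a=16: Ŷ = -1.6 + 2·16 = 30.4; e = 24.4 − 30.4 = -6
a=17: Ŷ = -1.6 + 2·17 = 32.4; e = 35.6 − 32.4 = 3.2
a=25: Ŷ = -1.6 + 2·25 = 48.4; e = 49 − 48.4 = 0.6
Largest |e| is 6 at a = 16, residual -6.

a = 16, e = -6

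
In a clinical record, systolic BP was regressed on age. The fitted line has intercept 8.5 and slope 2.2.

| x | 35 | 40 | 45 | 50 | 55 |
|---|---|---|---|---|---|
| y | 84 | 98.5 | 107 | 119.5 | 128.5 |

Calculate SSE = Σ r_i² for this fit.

x=35: ŷ = 8.5 + 2.2·35 = 85.5; r = 84 − 85.5 = -1.5
x=40: ŷ = 8.5 + 2.2·40 = 96.5; r = 98.5 − 96.5 = 2
x=45: ŷ = 8.5 + 2.2·45 = 107.5; r = 107 − 107.5 = -0.5
x=50: ŷ = 8.5 + 2.2·50 = 118.5; r = 119.5 − 118.5 = 1
x=55: ŷ = 8.5 + 2.2·55 = 129.5; r = 128.5 − 129.5 = -1
SSE = 2.25 + 4 + 0.25 + 1 + 1 = 8.5

SSE = 8.5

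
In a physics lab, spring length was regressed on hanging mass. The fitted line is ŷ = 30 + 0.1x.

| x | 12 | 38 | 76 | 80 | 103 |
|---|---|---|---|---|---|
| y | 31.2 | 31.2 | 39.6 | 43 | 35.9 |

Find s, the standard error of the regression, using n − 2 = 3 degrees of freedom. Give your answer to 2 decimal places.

s = 4.29

x=12: ŷ = 30 + 0.1·12 = 31.2; e = 31.2 − 31.2 = 0
x=38: ŷ = 30 + 0.1·38 = 33.8; e = 31.2 − 33.8 = -2.6
x=76: ŷ = 30 + 0.1·76 = 37.6; e = 39.6 − 37.6 = 2
x=80: ŷ = 30 + 0.1·80 = 38; e = 43 − 38 = 5
x=103: ŷ = 30 + 0.1·103 = 40.3; e = 35.9 − 40.3 = -4.4
SSE = 0 + 6.76 + 4 + 25 + 19.36 = 55.12
s = √(55.12/3) = √18.3733 ≈ 4.29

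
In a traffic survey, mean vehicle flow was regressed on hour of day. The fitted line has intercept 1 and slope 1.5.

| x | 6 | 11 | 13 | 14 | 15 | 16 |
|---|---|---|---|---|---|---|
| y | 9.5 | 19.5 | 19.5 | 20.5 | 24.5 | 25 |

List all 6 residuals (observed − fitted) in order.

-0.5, 2, -1, -1.5, 1, 0

x=6: ŷ = 1 + 1.5·6 = 10; r = 9.5 − 10 = -0.5
x=11: ŷ = 1 + 1.5·11 = 17.5; r = 19.5 − 17.5 = 2
x=13: ŷ = 1 + 1.5·13 = 20.5; r = 19.5 − 20.5 = -1
x=14: ŷ = 1 + 1.5·14 = 22; r = 20.5 − 22 = -1.5
x=15: ŷ = 1 + 1.5·15 = 23.5; r = 24.5 − 23.5 = 1
x=16: ŷ = 1 + 1.5·16 = 25; r = 25 − 25 = 0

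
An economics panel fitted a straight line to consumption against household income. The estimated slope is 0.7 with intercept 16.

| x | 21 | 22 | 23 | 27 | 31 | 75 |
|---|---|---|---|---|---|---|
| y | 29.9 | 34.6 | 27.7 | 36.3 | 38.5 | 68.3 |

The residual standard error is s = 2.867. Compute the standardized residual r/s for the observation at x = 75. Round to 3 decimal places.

-0.070

ŷ = 16 + 0.7·75 = 68.5
r = 68.3 − 68.5 = -0.2
r/s = -0.2 / 2.867 = -0.070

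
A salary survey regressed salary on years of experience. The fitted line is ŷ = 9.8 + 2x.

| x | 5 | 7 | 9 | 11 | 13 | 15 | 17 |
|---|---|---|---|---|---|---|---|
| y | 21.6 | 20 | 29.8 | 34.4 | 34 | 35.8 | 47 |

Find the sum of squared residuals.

x=5: ŷ = 9.8 + 2·5 = 19.8; r = 21.6 − 19.8 = 1.8
x=7: ŷ = 9.8 + 2·7 = 23.8; r = 20 − 23.8 = -3.8
x=9: ŷ = 9.8 + 2·9 = 27.8; r = 29.8 − 27.8 = 2
x=11: ŷ = 9.8 + 2·11 = 31.8; r = 34.4 − 31.8 = 2.6
x=13: ŷ = 9.8 + 2·13 = 35.8; r = 34 − 35.8 = -1.8
x=15: ŷ = 9.8 + 2·15 = 39.8; r = 35.8 − 39.8 = -4
x=17: ŷ = 9.8 + 2·17 = 43.8; r = 47 − 43.8 = 3.2
SSE = 3.24 + 14.44 + 4 + 6.76 + 3.24 + 16 + 10.24 = 57.92

SSE = 57.92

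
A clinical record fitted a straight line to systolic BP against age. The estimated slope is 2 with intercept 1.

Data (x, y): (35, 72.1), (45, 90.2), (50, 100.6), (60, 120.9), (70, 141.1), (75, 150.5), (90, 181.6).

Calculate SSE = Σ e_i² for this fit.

x=35: ŷ = 1 + 2·35 = 71; e = 72.1 − 71 = 1.1
x=45: ŷ = 1 + 2·45 = 91; e = 90.2 − 91 = -0.8
x=50: ŷ = 1 + 2·50 = 101; e = 100.6 − 101 = -0.4
x=60: ŷ = 1 + 2·60 = 121; e = 120.9 − 121 = -0.1
x=70: ŷ = 1 + 2·70 = 141; e = 141.1 − 141 = 0.1
x=75: ŷ = 1 + 2·75 = 151; e = 150.5 − 151 = -0.5
x=90: ŷ = 1 + 2·90 = 181; e = 181.6 − 181 = 0.6
SSE = 1.21 + 0.64 + 0.16 + 0.01 + 0.01 + 0.25 + 0.36 = 2.64

SSE = 2.64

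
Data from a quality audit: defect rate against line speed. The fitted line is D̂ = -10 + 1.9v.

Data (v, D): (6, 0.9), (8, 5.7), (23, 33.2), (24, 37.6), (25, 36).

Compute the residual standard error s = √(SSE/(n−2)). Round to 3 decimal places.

s = 1.528

v=6: D̂ = -10 + 1.9·6 = 1.4; r = 0.9 − 1.4 = -0.5
v=8: D̂ = -10 + 1.9·8 = 5.2; r = 5.7 − 5.2 = 0.5
v=23: D̂ = -10 + 1.9·23 = 33.7; r = 33.2 − 33.7 = -0.5
v=24: D̂ = -10 + 1.9·24 = 35.6; r = 37.6 − 35.6 = 2
v=25: D̂ = -10 + 1.9·25 = 37.5; r = 36 − 37.5 = -1.5
SSE = 0.25 + 0.25 + 0.25 + 4 + 2.25 = 7
s = √(7/3) = √2.33333 ≈ 1.528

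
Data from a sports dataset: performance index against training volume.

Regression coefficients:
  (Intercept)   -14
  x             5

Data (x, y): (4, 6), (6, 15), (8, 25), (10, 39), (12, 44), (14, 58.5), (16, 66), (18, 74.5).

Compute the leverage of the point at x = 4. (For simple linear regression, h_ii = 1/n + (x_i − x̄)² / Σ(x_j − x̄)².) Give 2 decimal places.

h = 0.42

x̄ = (4 + 6 + 8 + 10 + 12 + 14 + 16 + 18)/8 = 11
Σ(x − x̄)² = 49 + 25 + 9 + 1 + 1 + 9 + 25 + 49 = 168
h = 1/8 + (-7)²/168 = 0.125 + 0.291667 = 0.42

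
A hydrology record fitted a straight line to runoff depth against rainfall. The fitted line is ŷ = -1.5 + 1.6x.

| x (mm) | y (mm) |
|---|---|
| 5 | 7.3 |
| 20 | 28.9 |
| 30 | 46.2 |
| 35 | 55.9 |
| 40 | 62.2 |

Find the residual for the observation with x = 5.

ŷ = -1.5 + 1.6·5 = 6.5
e = 7.3 − 6.5 = 0.8

e = 0.8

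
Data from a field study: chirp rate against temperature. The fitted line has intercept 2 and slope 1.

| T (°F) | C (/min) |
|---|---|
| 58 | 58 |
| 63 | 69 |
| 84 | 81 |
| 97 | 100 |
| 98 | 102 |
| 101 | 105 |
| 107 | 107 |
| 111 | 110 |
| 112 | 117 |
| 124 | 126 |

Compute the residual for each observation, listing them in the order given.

T=58: Ĉ = 2 + 58 = 60; r = 58 − 60 = -2
T=63: Ĉ = 2 + 63 = 65; r = 69 − 65 = 4
T=84: Ĉ = 2 + 84 = 86; r = 81 − 86 = -5
T=97: Ĉ = 2 + 97 = 99; r = 100 − 99 = 1
T=98: Ĉ = 2 + 98 = 100; r = 102 − 100 = 2
T=101: Ĉ = 2 + 101 = 103; r = 105 − 103 = 2
T=107: Ĉ = 2 + 107 = 109; r = 107 − 109 = -2
T=111: Ĉ = 2 + 111 = 113; r = 110 − 113 = -3
T=112: Ĉ = 2 + 112 = 114; r = 117 − 114 = 3
T=124: Ĉ = 2 + 124 = 126; r = 126 − 126 = 0

-2, 4, -5, 1, 2, 2, -2, -3, 3, 0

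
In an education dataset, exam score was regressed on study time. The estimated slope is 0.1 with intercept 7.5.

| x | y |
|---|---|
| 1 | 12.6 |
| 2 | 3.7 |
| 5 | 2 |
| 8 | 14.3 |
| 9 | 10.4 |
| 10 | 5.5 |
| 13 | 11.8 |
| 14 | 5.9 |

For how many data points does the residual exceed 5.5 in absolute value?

2

x=1: ŷ = 7.5 + 0.1·1 = 7.6; r = 12.6 − 7.6 = 5
x=2: ŷ = 7.5 + 0.1·2 = 7.7; r = 3.7 − 7.7 = -4
x=5: ŷ = 7.5 + 0.1·5 = 8; r = 2 − 8 = -6
x=8: ŷ = 7.5 + 0.1·8 = 8.3; r = 14.3 − 8.3 = 6
x=9: ŷ = 7.5 + 0.1·9 = 8.4; r = 10.4 − 8.4 = 2
x=10: ŷ = 7.5 + 0.1·10 = 8.5; r = 5.5 − 8.5 = -3
x=13: ŷ = 7.5 + 0.1·13 = 8.8; r = 11.8 − 8.8 = 3
x=14: ŷ = 7.5 + 0.1·14 = 8.9; r = 5.9 − 8.9 = -3
|r| > 5.5: x=5 (|r|=6), x=8 (|r|=6) → 2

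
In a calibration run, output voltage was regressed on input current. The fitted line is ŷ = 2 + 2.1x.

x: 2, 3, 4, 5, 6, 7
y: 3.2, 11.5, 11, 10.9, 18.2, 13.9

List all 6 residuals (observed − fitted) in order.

-3, 3.2, 0.6, -1.6, 3.6, -2.8

x=2: ŷ = 2 + 2.1·2 = 6.2; e = 3.2 − 6.2 = -3
x=3: ŷ = 2 + 2.1·3 = 8.3; e = 11.5 − 8.3 = 3.2
x=4: ŷ = 2 + 2.1·4 = 10.4; e = 11 − 10.4 = 0.6
x=5: ŷ = 2 + 2.1·5 = 12.5; e = 10.9 − 12.5 = -1.6
x=6: ŷ = 2 + 2.1·6 = 14.6; e = 18.2 − 14.6 = 3.6
x=7: ŷ = 2 + 2.1·7 = 16.7; e = 13.9 − 16.7 = -2.8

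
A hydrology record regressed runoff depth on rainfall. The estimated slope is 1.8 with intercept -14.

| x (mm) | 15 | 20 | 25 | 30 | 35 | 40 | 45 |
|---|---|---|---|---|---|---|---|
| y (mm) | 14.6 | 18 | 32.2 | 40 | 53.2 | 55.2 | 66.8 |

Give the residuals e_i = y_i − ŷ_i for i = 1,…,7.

1.6, -4, 1.2, 0, 4.2, -2.8, -0.2

x=15: ŷ = -14 + 1.8·15 = 13; e = 14.6 − 13 = 1.6
x=20: ŷ = -14 + 1.8·20 = 22; e = 18 − 22 = -4
x=25: ŷ = -14 + 1.8·25 = 31; e = 32.2 − 31 = 1.2
x=30: ŷ = -14 + 1.8·30 = 40; e = 40 − 40 = 0
x=35: ŷ = -14 + 1.8·35 = 49; e = 53.2 − 49 = 4.2
x=40: ŷ = -14 + 1.8·40 = 58; e = 55.2 − 58 = -2.8
x=45: ŷ = -14 + 1.8·45 = 67; e = 66.8 − 67 = -0.2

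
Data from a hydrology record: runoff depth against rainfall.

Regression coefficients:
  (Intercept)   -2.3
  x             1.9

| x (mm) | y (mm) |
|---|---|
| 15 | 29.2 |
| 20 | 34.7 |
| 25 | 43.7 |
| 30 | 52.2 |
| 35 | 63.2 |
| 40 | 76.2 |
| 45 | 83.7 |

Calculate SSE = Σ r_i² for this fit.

SSE = 26

x=15: ŷ = -2.3 + 1.9·15 = 26.2; r = 29.2 − 26.2 = 3
x=20: ŷ = -2.3 + 1.9·20 = 35.7; r = 34.7 − 35.7 = -1
x=25: ŷ = -2.3 + 1.9·25 = 45.2; r = 43.7 − 45.2 = -1.5
x=30: ŷ = -2.3 + 1.9·30 = 54.7; r = 52.2 − 54.7 = -2.5
x=35: ŷ = -2.3 + 1.9·35 = 64.2; r = 63.2 − 64.2 = -1
x=40: ŷ = -2.3 + 1.9·40 = 73.7; r = 76.2 − 73.7 = 2.5
x=45: ŷ = -2.3 + 1.9·45 = 83.2; r = 83.7 − 83.2 = 0.5
SSE = 9 + 1 + 2.25 + 6.25 + 1 + 6.25 + 0.25 = 26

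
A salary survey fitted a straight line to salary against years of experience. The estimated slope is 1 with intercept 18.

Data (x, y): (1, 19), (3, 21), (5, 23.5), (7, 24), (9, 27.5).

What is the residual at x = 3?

ŷ = 18 + 3 = 21
r = 21 − 21 = 0

r = 0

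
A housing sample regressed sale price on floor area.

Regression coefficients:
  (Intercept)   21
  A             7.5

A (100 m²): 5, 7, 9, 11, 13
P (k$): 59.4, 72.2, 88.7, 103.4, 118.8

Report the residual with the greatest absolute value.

e = -1.3

A=5: P̂ = 21 + 7.5·5 = 58.5; e = 59.4 − 58.5 = 0.9
A=7: P̂ = 21 + 7.5·7 = 73.5; e = 72.2 − 73.5 = -1.3
A=9: P̂ = 21 + 7.5·9 = 88.5; e = 88.7 − 88.5 = 0.2
A=11: P̂ = 21 + 7.5·11 = 103.5; e = 103.4 − 103.5 = -0.1
A=13: P̂ = 21 + 7.5·13 = 118.5; e = 118.8 − 118.5 = 0.3
Largest |e| is 1.3 at A = 7, residual -1.3.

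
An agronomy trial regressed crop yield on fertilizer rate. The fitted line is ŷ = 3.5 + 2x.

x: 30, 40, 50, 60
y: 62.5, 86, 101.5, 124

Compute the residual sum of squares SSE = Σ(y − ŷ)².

x=30: ŷ = 3.5 + 2·30 = 63.5; r = 62.5 − 63.5 = -1
x=40: ŷ = 3.5 + 2·40 = 83.5; r = 86 − 83.5 = 2.5
x=50: ŷ = 3.5 + 2·50 = 103.5; r = 101.5 − 103.5 = -2
x=60: ŷ = 3.5 + 2·60 = 123.5; r = 124 − 123.5 = 0.5
SSE = 1 + 6.25 + 4 + 0.25 = 11.5

SSE = 11.5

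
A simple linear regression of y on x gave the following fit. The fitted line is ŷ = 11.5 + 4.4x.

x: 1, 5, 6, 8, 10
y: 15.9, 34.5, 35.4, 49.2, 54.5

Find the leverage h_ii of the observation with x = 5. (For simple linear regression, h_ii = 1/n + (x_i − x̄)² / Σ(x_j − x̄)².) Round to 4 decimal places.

h = 0.2217

x̄ = (1 + 5 + 6 + 8 + 10)/5 = 6
Σ(x − x̄)² = 25 + 1 + 0 + 4 + 16 = 46
h = 1/5 + (-1)²/46 = 0.2 + 0.0217391 = 0.2217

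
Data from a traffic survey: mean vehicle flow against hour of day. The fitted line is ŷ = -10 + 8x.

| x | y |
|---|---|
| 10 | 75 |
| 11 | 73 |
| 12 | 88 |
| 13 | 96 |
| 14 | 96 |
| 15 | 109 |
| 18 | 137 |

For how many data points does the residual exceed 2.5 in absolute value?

x=10: ŷ = -10 + 8·10 = 70; r = 75 − 70 = 5
x=11: ŷ = -10 + 8·11 = 78; r = 73 − 78 = -5
x=12: ŷ = -10 + 8·12 = 86; r = 88 − 86 = 2
x=13: ŷ = -10 + 8·13 = 94; r = 96 − 94 = 2
x=14: ŷ = -10 + 8·14 = 102; r = 96 − 102 = -6
x=15: ŷ = -10 + 8·15 = 110; r = 109 − 110 = -1
x=18: ŷ = -10 + 8·18 = 134; r = 137 − 134 = 3
|r| > 2.5: x=10 (|r|=5), x=11 (|r|=5), x=14 (|r|=6), x=18 (|r|=3) → 4

4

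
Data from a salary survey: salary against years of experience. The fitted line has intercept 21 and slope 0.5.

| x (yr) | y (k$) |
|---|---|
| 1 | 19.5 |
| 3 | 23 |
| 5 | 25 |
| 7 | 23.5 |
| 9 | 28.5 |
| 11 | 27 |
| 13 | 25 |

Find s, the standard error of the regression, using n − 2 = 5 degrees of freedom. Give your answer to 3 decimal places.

s = 2.145

x=1: ŷ = 21 + 0.5·1 = 21.5; e = 19.5 − 21.5 = -2
x=3: ŷ = 21 + 0.5·3 = 22.5; e = 23 − 22.5 = 0.5
x=5: ŷ = 21 + 0.5·5 = 23.5; e = 25 − 23.5 = 1.5
x=7: ŷ = 21 + 0.5·7 = 24.5; e = 23.5 − 24.5 = -1
x=9: ŷ = 21 + 0.5·9 = 25.5; e = 28.5 − 25.5 = 3
x=11: ŷ = 21 + 0.5·11 = 26.5; e = 27 − 26.5 = 0.5
x=13: ŷ = 21 + 0.5·13 = 27.5; e = 25 − 27.5 = -2.5
SSE = 4 + 0.25 + 2.25 + 1 + 9 + 0.25 + 6.25 = 23
s = √(23/5) = √4.6 ≈ 2.145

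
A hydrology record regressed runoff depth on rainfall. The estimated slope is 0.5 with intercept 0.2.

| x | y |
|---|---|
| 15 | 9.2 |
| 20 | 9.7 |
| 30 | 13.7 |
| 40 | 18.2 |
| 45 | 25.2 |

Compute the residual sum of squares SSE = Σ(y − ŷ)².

x=15: ŷ = 0.2 + 0.5·15 = 7.7; e = 9.2 − 7.7 = 1.5
x=20: ŷ = 0.2 + 0.5·20 = 10.2; e = 9.7 − 10.2 = -0.5
x=30: ŷ = 0.2 + 0.5·30 = 15.2; e = 13.7 − 15.2 = -1.5
x=40: ŷ = 0.2 + 0.5·40 = 20.2; e = 18.2 − 20.2 = -2
x=45: ŷ = 0.2 + 0.5·45 = 22.7; e = 25.2 − 22.7 = 2.5
SSE = 2.25 + 0.25 + 2.25 + 4 + 6.25 = 15

SSE = 15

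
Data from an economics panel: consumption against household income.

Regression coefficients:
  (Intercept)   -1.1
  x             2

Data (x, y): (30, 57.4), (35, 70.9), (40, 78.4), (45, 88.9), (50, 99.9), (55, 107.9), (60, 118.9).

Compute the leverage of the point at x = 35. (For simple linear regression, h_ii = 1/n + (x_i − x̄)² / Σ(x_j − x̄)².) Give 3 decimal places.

h = 0.286

x̄ = (30 + 35 + 40 + 45 + 50 + 55 + 60)/7 = 45
Σ(x − x̄)² = 225 + 100 + 25 + 0 + 25 + 100 + 225 = 700
h = 1/7 + (-10)²/700 = 0.142857 + 0.142857 = 0.286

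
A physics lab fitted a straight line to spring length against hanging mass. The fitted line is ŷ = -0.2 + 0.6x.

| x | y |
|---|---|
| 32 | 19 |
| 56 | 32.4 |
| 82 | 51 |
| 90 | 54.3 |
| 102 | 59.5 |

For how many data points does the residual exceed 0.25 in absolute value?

4

x=32: ŷ = -0.2 + 0.6·32 = 19; r = 19 − 19 = 0
x=56: ŷ = -0.2 + 0.6·56 = 33.4; r = 32.4 − 33.4 = -1
x=82: ŷ = -0.2 + 0.6·82 = 49; r = 51 − 49 = 2
x=90: ŷ = -0.2 + 0.6·90 = 53.8; r = 54.3 − 53.8 = 0.5
x=102: ŷ = -0.2 + 0.6·102 = 61; r = 59.5 − 61 = -1.5
|r| > 0.25: x=56 (|r|=1), x=82 (|r|=2), x=90 (|r|=0.5), x=102 (|r|=1.5) → 4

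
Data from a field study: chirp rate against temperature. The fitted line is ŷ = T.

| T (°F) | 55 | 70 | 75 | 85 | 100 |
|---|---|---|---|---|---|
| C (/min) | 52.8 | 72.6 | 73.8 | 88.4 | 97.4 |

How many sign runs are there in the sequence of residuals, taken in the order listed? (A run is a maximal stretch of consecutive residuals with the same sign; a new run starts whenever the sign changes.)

T=55: ŷ = 55 = 55; e = 52.8 − 55 = -2.2
T=70: ŷ = 70 = 70; e = 72.6 − 70 = 2.6
T=75: ŷ = 75 = 75; e = 73.8 − 75 = -1.2
T=85: ŷ = 85 = 85; e = 88.4 − 85 = 3.4
T=100: ŷ = 100 = 100; e = 97.4 − 100 = -2.6
Signs: − + − + −
Runs: −×1, +×1, −×1, +×1, −×1 → 5

5 runs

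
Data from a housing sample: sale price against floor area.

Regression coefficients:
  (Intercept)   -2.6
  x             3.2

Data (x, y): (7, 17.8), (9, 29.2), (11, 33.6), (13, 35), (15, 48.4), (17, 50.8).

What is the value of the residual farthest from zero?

x=7: ŷ = -2.6 + 3.2·7 = 19.8; e = 17.8 − 19.8 = -2
x=9: ŷ = -2.6 + 3.2·9 = 26.2; e = 29.2 − 26.2 = 3
x=11: ŷ = -2.6 + 3.2·11 = 32.6; e = 33.6 − 32.6 = 1
x=13: ŷ = -2.6 + 3.2·13 = 39; e = 35 − 39 = -4
x=15: ŷ = -2.6 + 3.2·15 = 45.4; e = 48.4 − 45.4 = 3
x=17: ŷ = -2.6 + 3.2·17 = 51.8; e = 50.8 − 51.8 = -1
Largest |e| is 4 at x = 13, residual -4.

e = -4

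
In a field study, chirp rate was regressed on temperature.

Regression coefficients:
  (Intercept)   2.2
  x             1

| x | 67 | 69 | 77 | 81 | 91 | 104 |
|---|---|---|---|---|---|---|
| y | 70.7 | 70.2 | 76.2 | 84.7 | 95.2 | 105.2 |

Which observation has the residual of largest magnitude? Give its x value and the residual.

x=67: ŷ = 2.2 + 67 = 69.2; e = 70.7 − 69.2 = 1.5
x=69: ŷ = 2.2 + 69 = 71.2; e = 70.2 − 71.2 = -1
x=77: ŷ = 2.2 + 77 = 79.2; e = 76.2 − 79.2 = -3
x=81: ŷ = 2.2 + 81 = 83.2; e = 84.7 − 83.2 = 1.5
x=91: ŷ = 2.2 + 91 = 93.2; e = 95.2 − 93.2 = 2
x=104: ŷ = 2.2 + 104 = 106.2; e = 105.2 − 106.2 = -1
Largest |e| is 3 at x = 77, residual -3.

x = 77, e = -3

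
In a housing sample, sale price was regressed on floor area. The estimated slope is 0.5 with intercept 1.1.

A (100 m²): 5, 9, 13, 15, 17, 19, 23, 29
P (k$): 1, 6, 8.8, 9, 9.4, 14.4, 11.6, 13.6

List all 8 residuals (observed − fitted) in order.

A=5: ŷ = 1.1 + 0.5·5 = 3.6; e = 1 − 3.6 = -2.6
A=9: ŷ = 1.1 + 0.5·9 = 5.6; e = 6 − 5.6 = 0.4
A=13: ŷ = 1.1 + 0.5·13 = 7.6; e = 8.8 − 7.6 = 1.2
A=15: ŷ = 1.1 + 0.5·15 = 8.6; e = 9 − 8.6 = 0.4
A=17: ŷ = 1.1 + 0.5·17 = 9.6; e = 9.4 − 9.6 = -0.2
A=19: ŷ = 1.1 + 0.5·19 = 10.6; e = 14.4 − 10.6 = 3.8
A=23: ŷ = 1.1 + 0.5·23 = 12.6; e = 11.6 − 12.6 = -1
A=29: ŷ = 1.1 + 0.5·29 = 15.6; e = 13.6 − 15.6 = -2

-2.6, 0.4, 1.2, 0.4, -0.2, 3.8, -1, -2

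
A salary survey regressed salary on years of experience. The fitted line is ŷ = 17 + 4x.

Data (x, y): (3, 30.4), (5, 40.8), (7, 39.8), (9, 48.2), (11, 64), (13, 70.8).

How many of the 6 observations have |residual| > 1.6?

x=3: ŷ = 17 + 4·3 = 29; e = 30.4 − 29 = 1.4
x=5: ŷ = 17 + 4·5 = 37; e = 40.8 − 37 = 3.8
x=7: ŷ = 17 + 4·7 = 45; e = 39.8 − 45 = -5.2
x=9: ŷ = 17 + 4·9 = 53; e = 48.2 − 53 = -4.8
x=11: ŷ = 17 + 4·11 = 61; e = 64 − 61 = 3
x=13: ŷ = 17 + 4·13 = 69; e = 70.8 − 69 = 1.8
|e| > 1.6: x=5 (|e|=3.8), x=7 (|e|=5.2), x=9 (|e|=4.8), x=11 (|e|=3), x=13 (|e|=1.8) → 5

5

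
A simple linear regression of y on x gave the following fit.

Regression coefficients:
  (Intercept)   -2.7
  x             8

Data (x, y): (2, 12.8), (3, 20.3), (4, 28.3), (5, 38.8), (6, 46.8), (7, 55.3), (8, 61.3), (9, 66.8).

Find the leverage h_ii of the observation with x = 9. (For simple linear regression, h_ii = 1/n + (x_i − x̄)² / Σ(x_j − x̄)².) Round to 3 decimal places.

x̄ = (2 + 3 + 4 + 5 + 6 + 7 + 8 + 9)/8 = 5.5
Σ(x − x̄)² = 12.25 + 6.25 + 2.25 + 0.25 + 0.25 + 2.25 + 6.25 + 12.25 = 42
h = 1/8 + (3.5)²/42 = 0.125 + 0.291667 = 0.417

h = 0.417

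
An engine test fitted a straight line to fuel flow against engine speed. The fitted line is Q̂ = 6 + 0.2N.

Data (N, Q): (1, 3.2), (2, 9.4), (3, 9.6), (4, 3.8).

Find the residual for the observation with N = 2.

Q̂ = 6 + 0.2·2 = 6.4
r = 9.4 − 6.4 = 3

r = 3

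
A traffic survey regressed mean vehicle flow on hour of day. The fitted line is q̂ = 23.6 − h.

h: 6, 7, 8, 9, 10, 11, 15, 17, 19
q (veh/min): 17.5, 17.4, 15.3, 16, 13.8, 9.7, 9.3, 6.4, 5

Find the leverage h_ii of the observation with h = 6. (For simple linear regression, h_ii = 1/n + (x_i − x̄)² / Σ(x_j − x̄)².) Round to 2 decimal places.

h = 0.28

h̄ = (6 + 7 + 8 + 9 + 10 + 11 + 15 + 17 + 19)/9 = 11.3333
Σ(h − h̄)² = 28.4444 + 18.7778 + 11.1111 + 5.44444 + 1.77778 + 0.111111 + 13.4444 + 32.1111 + 58.7778 = 170
h = 1/9 + (-5.33333)²/170 = 0.111111 + 0.16732 = 0.28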